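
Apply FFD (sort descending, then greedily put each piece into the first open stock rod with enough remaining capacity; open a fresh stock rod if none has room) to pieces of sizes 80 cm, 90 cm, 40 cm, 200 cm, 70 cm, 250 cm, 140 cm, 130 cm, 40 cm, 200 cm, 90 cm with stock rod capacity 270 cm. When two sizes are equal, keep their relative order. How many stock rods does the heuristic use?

6

Sorted descending: 250, 200, 200, 140, 130, 90, 90, 80, 70, 40, 40.
  250 → stock rod 1 (new)  [load 250/270]
  200 → stock rod 2 (new)  [load 200/270]
  200 → stock rod 3 (new)  [load 200/270]
  140 → stock rod 4 (new)  [load 140/270]
  130 → stock rod 4  [load 270/270]
  90 → stock rod 5 (new)  [load 90/270]
  90 → stock rod 5  [load 180/270]
  80 → stock rod 5  [load 260/270]
  70 → stock rod 2  [load 270/270]
  40 → stock rod 3  [load 240/270]
  40 → stock rod 6 (new)  [load 40/270]
6 stock rods opened.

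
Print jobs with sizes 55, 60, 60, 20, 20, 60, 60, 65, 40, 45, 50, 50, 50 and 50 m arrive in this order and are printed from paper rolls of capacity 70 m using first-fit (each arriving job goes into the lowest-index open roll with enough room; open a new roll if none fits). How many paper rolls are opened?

  55 → roll 1 (new)  [load 55/70]
  60 → roll 2 (new)  [load 60/70]
  60 → roll 3 (new)  [load 60/70]
  20 → roll 4 (new)  [load 20/70]
  20 → roll 4  [load 40/70]
  60 → roll 5 (new)  [load 60/70]
  60 → roll 6 (new)  [load 60/70]
  65 → roll 7 (new)  [load 65/70]
  40 → roll 8 (new)  [load 40/70]
  45 → roll 9 (new)  [load 45/70]
  50 → roll 10 (new)  [load 50/70]
  50 → roll 11 (new)  [load 50/70]
  50 → roll 12 (new)  [load 50/70]
  50 → roll 13 (new)  [load 50/70]
13 paper rolls opened.

13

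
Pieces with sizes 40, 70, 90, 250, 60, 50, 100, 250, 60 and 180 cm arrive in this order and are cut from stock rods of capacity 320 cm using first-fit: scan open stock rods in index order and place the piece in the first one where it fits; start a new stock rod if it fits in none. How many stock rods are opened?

4

  40 → stock rod 1 (new)  [load 40/320]
  70 → stock rod 1  [load 110/320]
  90 → stock rod 1  [load 200/320]
  250 → stock rod 2 (new)  [load 250/320]
  60 → stock rod 1  [load 260/320]
  50 → stock rod 1  [load 310/320]
  100 → stock rod 3 (new)  [load 100/320]
  250 → stock rod 4 (new)  [load 250/320]
  60 → stock rod 2  [load 310/320]
  180 → stock rod 3  [load 280/320]
4 stock rods opened.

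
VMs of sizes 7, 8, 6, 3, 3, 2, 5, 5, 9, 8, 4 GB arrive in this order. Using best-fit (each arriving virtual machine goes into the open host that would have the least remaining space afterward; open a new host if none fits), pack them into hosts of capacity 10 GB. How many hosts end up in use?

7

  7 → host 1 (new)  [load 7/10]
  8 → host 2 (new)  [load 8/10]
  6 → host 3 (new)  [load 6/10]
  3 → host 1  [load 10/10]
  3 → host 3  [load 9/10]
  2 → host 2  [load 10/10]
  5 → host 4 (new)  [load 5/10]
  5 → host 4  [load 10/10]
  9 → host 5 (new)  [load 9/10]
  8 → host 6 (new)  [load 8/10]
  4 → host 7 (new)  [load 4/10]
7 hosts opened.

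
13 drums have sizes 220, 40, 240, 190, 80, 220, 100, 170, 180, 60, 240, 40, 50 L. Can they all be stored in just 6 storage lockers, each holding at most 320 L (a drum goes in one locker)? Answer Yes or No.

Total = 1830 L; ⌈1830/320⌉ = 6.
7 drums each exceed half the capacity and cannot share a locker, forcing at least 7 storage lockers.
At least 7 storage lockers are required, but only 6 are allowed.

No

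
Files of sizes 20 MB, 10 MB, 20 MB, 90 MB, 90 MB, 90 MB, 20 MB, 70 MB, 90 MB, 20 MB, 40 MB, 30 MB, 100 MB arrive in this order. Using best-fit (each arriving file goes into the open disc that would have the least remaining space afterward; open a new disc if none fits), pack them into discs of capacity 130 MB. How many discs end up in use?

6

  20 → disc 1 (new)  [load 20/130]
  10 → disc 1  [load 30/130]
  20 → disc 1  [load 50/130]
  90 → disc 2 (new)  [load 90/130]
  90 → disc 3 (new)  [load 90/130]
  90 → disc 4 (new)  [load 90/130]
  20 → disc 2  [load 110/130]
  70 → disc 1  [load 120/130]
  90 → disc 5 (new)  [load 90/130]
  20 → disc 2  [load 130/130]
  40 → disc 3  [load 130/130]
  30 → disc 4  [load 120/130]
  100 → disc 6 (new)  [load 100/130]
6 discs opened.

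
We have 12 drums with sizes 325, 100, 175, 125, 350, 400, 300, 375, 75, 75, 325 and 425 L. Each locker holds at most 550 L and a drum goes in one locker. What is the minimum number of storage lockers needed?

7

Total = 425 + 400 + 375 + 350 + 325 + 325 + 300 + 175 + 125 + 100 + 75 + 75 = 3050 L.
Lower bound: ⌈3050/550⌉ = 6 storage lockers.
Also, 7 drums each exceed 275 L, and no two of those can share a locker, so at least 7 storage lockers are needed.
A packing using 7 storage lockers:
  locker 1: 425 + 125 = 550
  locker 2: 400 + 100 = 500
  locker 3: 375 + 175 = 550
  locker 4: 350 + 75 + 75 = 500
  locker 5: 325 = 325
  locker 6: 325 = 325
  locker 7: 300 = 300
This matches the lower bound, so 7 is optimal.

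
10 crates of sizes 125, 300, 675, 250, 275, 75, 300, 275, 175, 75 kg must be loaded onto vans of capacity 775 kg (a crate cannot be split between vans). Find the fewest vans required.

4

Total = 675 + 300 + 300 + 275 + 275 + 250 + 175 + 125 + 75 + 75 = 2525 kg.
Lower bound: ⌈2525/775⌉ = 4 vans.
A packing using 4 vans:
  van 1: 675 + 75 = 750
  van 2: 300 + 300 + 175 = 775
  van 3: 275 + 275 + 125 + 75 = 750
  van 4: 250 = 250
This matches the lower bound, so 4 is optimal.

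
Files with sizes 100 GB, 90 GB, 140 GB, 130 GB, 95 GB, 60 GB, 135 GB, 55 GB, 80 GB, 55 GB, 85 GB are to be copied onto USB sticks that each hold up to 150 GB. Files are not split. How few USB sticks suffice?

Total = 140 + 135 + 130 + 100 + 95 + 90 + 85 + 80 + 60 + 55 + 55 = 1025 GB.
Lower bound: ⌈1025/150⌉ = 7 USB sticks.
Also, 8 files each exceed 75 GB, and no two of those can share a USB stick, so at least 8 USB sticks are needed.
A packing using 8 USB sticks:
  USB stick 1: 140 = 140
  USB stick 2: 135 = 135
  USB stick 3: 130 = 130
  USB stick 4: 100 = 100
  USB stick 5: 95 + 55 = 150
  USB stick 6: 90 + 60 = 150
  USB stick 7: 85 + 55 = 140
  USB stick 8: 80 = 80
This matches the lower bound, so 8 is optimal.

8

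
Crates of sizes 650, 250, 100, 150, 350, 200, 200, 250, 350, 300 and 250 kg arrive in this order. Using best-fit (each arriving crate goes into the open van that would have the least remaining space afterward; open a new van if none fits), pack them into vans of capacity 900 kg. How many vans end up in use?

  650 → van 1 (new)  [load 650/900]
  250 → van 1  [load 900/900]
  100 → van 2 (new)  [load 100/900]
  150 → van 2  [load 250/900]
  350 → van 2  [load 600/900]
  200 → van 2  [load 800/900]
  200 → van 3 (new)  [load 200/900]
  250 → van 3  [load 450/900]
  350 → van 3  [load 800/900]
  300 → van 4 (new)  [load 300/900]
  250 → van 4  [load 550/900]
4 vans opened.

4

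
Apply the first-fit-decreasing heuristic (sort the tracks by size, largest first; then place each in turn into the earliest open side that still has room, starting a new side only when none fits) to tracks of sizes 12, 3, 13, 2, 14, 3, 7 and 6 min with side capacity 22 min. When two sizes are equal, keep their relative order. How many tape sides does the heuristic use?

Sorted descending: 14, 13, 12, 7, 6, 3, 3, 2.
  14 → side 1 (new)  [load 14/22]
  13 → side 2 (new)  [load 13/22]
  12 → side 3 (new)  [load 12/22]
  7 → side 1  [load 21/22]
  6 → side 2  [load 19/22]
  3 → side 2  [load 22/22]
  3 → side 3  [load 15/22]
  2 → side 3  [load 17/22]
3 tape sides opened.

3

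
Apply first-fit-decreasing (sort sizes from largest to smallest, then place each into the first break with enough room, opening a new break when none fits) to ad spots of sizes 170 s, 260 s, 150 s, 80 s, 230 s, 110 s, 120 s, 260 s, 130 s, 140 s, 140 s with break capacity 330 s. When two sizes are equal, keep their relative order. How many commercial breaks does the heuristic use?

Sorted descending: 260, 260, 230, 170, 150, 140, 140, 130, 120, 110, 80.
  260 → break 1 (new)  [load 260/330]
  260 → break 2 (new)  [load 260/330]
  230 → break 3 (new)  [load 230/330]
  170 → break 4 (new)  [load 170/330]
  150 → break 4  [load 320/330]
  140 → break 5 (new)  [load 140/330]
  140 → break 5  [load 280/330]
  130 → break 6 (new)  [load 130/330]
  120 → break 6  [load 250/330]
  110 → break 7 (new)  [load 110/330]
  80 → break 3  [load 310/330]
7 commercial breaks opened.

7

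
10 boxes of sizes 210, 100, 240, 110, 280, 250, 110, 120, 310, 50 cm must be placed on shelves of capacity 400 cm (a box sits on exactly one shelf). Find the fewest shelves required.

5

Total = 310 + 280 + 250 + 240 + 210 + 120 + 110 + 110 + 100 + 50 = 1780 cm.
Lower bound: ⌈1780/400⌉ = 5 shelves.
A packing using 5 shelves:
  shelf 1: 310 + 50 = 360
  shelf 2: 280 + 120 = 400
  shelf 3: 250 + 110 = 360
  shelf 4: 240 + 110 = 350
  shelf 5: 210 + 100 = 310
This matches the lower bound, so 5 is optimal.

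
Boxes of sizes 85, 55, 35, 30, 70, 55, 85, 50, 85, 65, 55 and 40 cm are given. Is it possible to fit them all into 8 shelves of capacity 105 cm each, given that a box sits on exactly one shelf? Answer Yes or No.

A valid assignment using 8 shelves:
  shelf 1: 85 = 85
  shelf 2: 85 = 85
  shelf 3: 85 = 85
  shelf 4: 70 + 35 = 105
  shelf 5: 65 + 40 = 105
  shelf 6: 55 + 50 = 105
  shelf 7: 55 + 30 = 85
  shelf 8: 55 = 55
Every load is within 105 cm, so 8 shelves suffice.

Yes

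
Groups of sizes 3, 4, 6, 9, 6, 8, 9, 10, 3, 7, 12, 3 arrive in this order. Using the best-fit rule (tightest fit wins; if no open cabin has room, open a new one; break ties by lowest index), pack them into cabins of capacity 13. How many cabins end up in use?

  3 → cabin 1 (new)  [load 3/13]
  4 → cabin 1  [load 7/13]
  6 → cabin 1  [load 13/13]
  9 → cabin 2 (new)  [load 9/13]
  6 → cabin 3 (new)  [load 6/13]
  8 → cabin 4 (new)  [load 8/13]
  9 → cabin 5 (new)  [load 9/13]
  10 → cabin 6 (new)  [load 10/13]
  3 → cabin 6  [load 13/13]
  7 → cabin 3  [load 13/13]
  12 → cabin 7 (new)  [load 12/13]
  3 → cabin 2  [load 12/13]
7 cabins opened.

7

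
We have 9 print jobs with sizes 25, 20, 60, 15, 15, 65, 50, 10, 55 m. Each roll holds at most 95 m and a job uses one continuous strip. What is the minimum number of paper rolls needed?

Total = 65 + 60 + 55 + 50 + 25 + 20 + 15 + 15 + 10 = 315 m.
Lower bound: ⌈315/95⌉ = 4 paper rolls.
A packing using 4 paper rolls:
  roll 1: 65 + 25 = 90
  roll 2: 60 + 20 + 15 = 95
  roll 3: 55 + 15 + 10 = 80
  roll 4: 50 = 50
This matches the lower bound, so 4 is optimal.

4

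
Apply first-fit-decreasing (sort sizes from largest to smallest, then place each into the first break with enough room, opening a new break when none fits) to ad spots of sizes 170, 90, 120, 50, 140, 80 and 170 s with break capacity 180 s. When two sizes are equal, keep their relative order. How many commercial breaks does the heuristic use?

5

Sorted descending: 170, 170, 140, 120, 90, 80, 50.
  170 → break 1 (new)  [load 170/180]
  170 → break 2 (new)  [load 170/180]
  140 → break 3 (new)  [load 140/180]
  120 → break 4 (new)  [load 120/180]
  90 → break 5 (new)  [load 90/180]
  80 → break 5  [load 170/180]
  50 → break 4  [load 170/180]
5 commercial breaks opened.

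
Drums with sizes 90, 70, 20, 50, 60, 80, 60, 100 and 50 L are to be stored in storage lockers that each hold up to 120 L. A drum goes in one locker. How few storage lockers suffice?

6

Total = 100 + 90 + 80 + 70 + 60 + 60 + 50 + 50 + 20 = 580 L.
Lower bound: ⌈580/120⌉ = 5 storage lockers.
A packing using 6 storage lockers:
  locker 1: 100 + 20 = 120
  locker 2: 90 = 90
  locker 3: 80 = 80
  locker 4: 70 + 50 = 120
  locker 5: 60 + 60 = 120
  locker 6: 50 = 50
No arrangement into 5 storage lockers stays within capacity, so 6 is optimal.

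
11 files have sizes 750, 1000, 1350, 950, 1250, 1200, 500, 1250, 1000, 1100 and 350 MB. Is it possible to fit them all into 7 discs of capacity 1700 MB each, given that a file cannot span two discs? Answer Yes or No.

No

Total = 10700 MB; ⌈10700/1700⌉ = 7.
8 files each exceed half the capacity and cannot share a disc, forcing at least 8 discs.
At least 8 discs are required, but only 7 are allowed.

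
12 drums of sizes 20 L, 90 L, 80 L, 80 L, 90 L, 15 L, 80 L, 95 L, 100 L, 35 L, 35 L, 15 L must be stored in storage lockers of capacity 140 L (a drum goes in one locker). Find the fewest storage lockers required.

7

Total = 100 + 95 + 90 + 90 + 80 + 80 + 80 + 35 + 35 + 20 + 15 + 15 = 735 L.
Lower bound: ⌈735/140⌉ = 6 storage lockers.
Also, 7 drums each exceed 70 L, and no two of those can share a locker, so at least 7 storage lockers are needed.
A packing using 7 storage lockers:
  locker 1: 100 + 35 = 135
  locker 2: 95 + 35 = 130
  locker 3: 90 + 20 + 15 + 15 = 140
  locker 4: 90 = 90
  locker 5: 80 = 80
  locker 6: 80 = 80
  locker 7: 80 = 80
This matches the lower bound, so 7 is optimal.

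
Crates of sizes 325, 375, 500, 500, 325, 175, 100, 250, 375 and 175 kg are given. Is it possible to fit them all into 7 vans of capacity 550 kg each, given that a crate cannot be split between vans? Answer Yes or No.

Yes

A valid assignment using 7 vans:
  van 1: 500 = 500
  van 2: 500 = 500
  van 3: 375 + 175 = 550
  van 4: 375 + 175 = 550
  van 5: 325 + 100 = 425
  van 6: 325 = 325
  van 7: 250 = 250
Every load is within 550 kg, so 7 vans suffice.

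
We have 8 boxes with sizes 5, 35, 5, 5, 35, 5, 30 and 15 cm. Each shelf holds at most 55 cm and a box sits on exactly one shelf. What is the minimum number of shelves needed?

3

Total = 35 + 35 + 30 + 15 + 5 + 5 + 5 + 5 = 135 cm.
Lower bound: ⌈135/55⌉ = 3 shelves.
A packing using 3 shelves:
  shelf 1: 35 + 15 + 5 = 55
  shelf 2: 35 + 5 + 5 + 5 = 50
  shelf 3: 30 = 30
This matches the lower bound, so 3 is optimal.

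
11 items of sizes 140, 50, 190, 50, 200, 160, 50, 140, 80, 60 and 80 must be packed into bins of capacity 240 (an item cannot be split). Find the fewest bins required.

6

Total = 200 + 190 + 160 + 140 + 140 + 80 + 80 + 60 + 50 + 50 + 50 = 1200.
Lower bound: ⌈1200/240⌉ = 5 bins.
A packing using 6 bins:
  bin 1: 200 = 200
  bin 2: 190 + 50 = 240
  bin 3: 160 + 80 = 240
  bin 4: 140 + 80 = 220
  bin 5: 140 + 60 = 200
  bin 6: 50 + 50 = 100
No arrangement into 5 bins stays within capacity, so 6 is optimal.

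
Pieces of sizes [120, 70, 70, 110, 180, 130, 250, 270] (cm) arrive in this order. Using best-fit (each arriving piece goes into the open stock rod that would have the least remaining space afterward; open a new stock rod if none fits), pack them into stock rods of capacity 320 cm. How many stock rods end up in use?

  120 → stock rod 1 (new)  [load 120/320]
  70 → stock rod 1  [load 190/320]
  70 → stock rod 1  [load 260/320]
  110 → stock rod 2 (new)  [load 110/320]
  180 → stock rod 2  [load 290/320]
  130 → stock rod 3 (new)  [load 130/320]
  250 → stock rod 4 (new)  [load 250/320]
  270 → stock rod 5 (new)  [load 270/320]
5 stock rods opened.

5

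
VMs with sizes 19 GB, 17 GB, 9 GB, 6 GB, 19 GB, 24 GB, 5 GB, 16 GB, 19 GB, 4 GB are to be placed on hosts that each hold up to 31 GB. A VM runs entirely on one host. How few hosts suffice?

Total = 24 + 19 + 19 + 19 + 17 + 16 + 9 + 6 + 5 + 4 = 138 GB.
Lower bound: ⌈138/31⌉ = 5 hosts.
Also, 6 VMs each exceed 31/2 GB, and no two of those can share a host, so at least 6 hosts are needed.
A packing using 6 hosts:
  host 1: 24 + 6 = 30
  host 2: 19 + 9 = 28
  host 3: 19 + 5 + 4 = 28
  host 4: 19 = 19
  host 5: 17 = 17
  host 6: 16 = 16
This matches the lower bound, so 6 is optimal.

6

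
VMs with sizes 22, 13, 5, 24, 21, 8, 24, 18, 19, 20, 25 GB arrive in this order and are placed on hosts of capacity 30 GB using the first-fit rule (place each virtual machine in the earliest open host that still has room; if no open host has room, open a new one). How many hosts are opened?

9

  22 → host 1 (new)  [load 22/30]
  13 → host 2 (new)  [load 13/30]
  5 → host 1  [load 27/30]
  24 → host 3 (new)  [load 24/30]
  21 → host 4 (new)  [load 21/30]
  8 → host 2  [load 21/30]
  24 → host 5 (new)  [load 24/30]
  18 → host 6 (new)  [load 18/30]
  19 → host 7 (new)  [load 19/30]
  20 → host 8 (new)  [load 20/30]
  25 → host 9 (new)  [load 25/30]
9 hosts opened.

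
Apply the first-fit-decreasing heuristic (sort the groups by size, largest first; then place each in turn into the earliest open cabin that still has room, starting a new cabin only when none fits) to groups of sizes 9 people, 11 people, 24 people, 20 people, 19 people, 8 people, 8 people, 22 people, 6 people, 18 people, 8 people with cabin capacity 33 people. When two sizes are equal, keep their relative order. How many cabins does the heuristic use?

Sorted descending: 24, 22, 20, 19, 18, 11, 9, 8, 8, 8, 6.
  24 → cabin 1 (new)  [load 24/33]
  22 → cabin 2 (new)  [load 22/33]
  20 → cabin 3 (new)  [load 20/33]
  19 → cabin 4 (new)  [load 19/33]
  18 → cabin 5 (new)  [load 18/33]
  11 → cabin 2  [load 33/33]
  9 → cabin 1  [load 33/33]
  8 → cabin 3  [load 28/33]
  8 → cabin 4  [load 27/33]
  8 → cabin 5  [load 26/33]
  6 → cabin 4  [load 33/33]
5 cabins opened.

5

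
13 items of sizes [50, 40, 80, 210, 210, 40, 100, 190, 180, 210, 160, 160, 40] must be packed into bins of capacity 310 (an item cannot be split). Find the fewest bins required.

Total = 210 + 210 + 210 + 190 + 180 + 160 + 160 + 100 + 80 + 50 + 40 + 40 + 40 = 1670.
Lower bound: ⌈1670/310⌉ = 6 bins.
Also, 7 items each exceed 155, and no two of those can share a bin, so at least 7 bins are needed.
A packing using 7 bins:
  bin 1: 210 + 100 = 310
  bin 2: 210 + 80 = 290
  bin 3: 210 + 50 + 40 = 300
  bin 4: 190 + 40 + 40 = 270
  bin 5: 180 = 180
  bin 6: 160 = 160
  bin 7: 160 = 160
This matches the lower bound, so 7 is optimal.

7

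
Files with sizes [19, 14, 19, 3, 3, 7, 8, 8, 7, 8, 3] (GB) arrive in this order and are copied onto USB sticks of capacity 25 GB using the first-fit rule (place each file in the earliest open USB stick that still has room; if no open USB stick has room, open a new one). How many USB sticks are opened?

  19 → USB stick 1 (new)  [load 19/25]
  14 → USB stick 2 (new)  [load 14/25]
  19 → USB stick 3 (new)  [load 19/25]
  3 → USB stick 1  [load 22/25]
  3 → USB stick 1  [load 25/25]
  7 → USB stick 2  [load 21/25]
  8 → USB stick 4 (new)  [load 8/25]
  8 → USB stick 4  [load 16/25]
  7 → USB stick 4  [load 23/25]
  8 → USB stick 5 (new)  [load 8/25]
  3 → USB stick 2  [load 24/25]
5 USB sticks opened.

5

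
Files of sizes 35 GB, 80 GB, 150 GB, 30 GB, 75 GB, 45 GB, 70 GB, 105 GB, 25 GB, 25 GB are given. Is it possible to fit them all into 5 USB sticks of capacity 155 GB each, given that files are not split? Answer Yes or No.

A valid assignment using 5 USB sticks:
  USB stick 1: 150 = 150
  USB stick 2: 105 + 45 = 150
  USB stick 3: 80 + 75 = 155
  USB stick 4: 70 + 35 + 30 = 135
  USB stick 5: 25 + 25 = 50
Every load is within 155 GB, so 5 USB sticks suffice.

Yes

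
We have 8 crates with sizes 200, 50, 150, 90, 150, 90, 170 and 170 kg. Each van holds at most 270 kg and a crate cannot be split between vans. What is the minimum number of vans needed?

5

Total = 200 + 170 + 170 + 150 + 150 + 90 + 90 + 50 = 1070 kg.
Lower bound: ⌈1070/270⌉ = 4 vans.
Also, 5 crates each exceed 135 kg, and no two of those can share a van, so at least 5 vans are needed.
A packing using 5 vans:
  van 1: 200 + 50 = 250
  van 2: 170 + 90 = 260
  van 3: 170 + 90 = 260
  van 4: 150 = 150
  van 5: 150 = 150
This matches the lower bound, so 5 is optimal.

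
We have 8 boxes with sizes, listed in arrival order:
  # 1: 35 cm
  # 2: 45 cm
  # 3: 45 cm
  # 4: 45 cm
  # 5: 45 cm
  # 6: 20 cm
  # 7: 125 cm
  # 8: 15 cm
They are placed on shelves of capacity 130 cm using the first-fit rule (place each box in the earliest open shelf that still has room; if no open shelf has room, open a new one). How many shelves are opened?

  35 → shelf 1 (new)  [load 35/130]
  45 → shelf 1  [load 80/130]
  45 → shelf 1  [load 125/130]
  45 → shelf 2 (new)  [load 45/130]
  45 → shelf 2  [load 90/130]
  20 → shelf 2  [load 110/130]
  125 → shelf 3 (new)  [load 125/130]
  15 → shelf 2  [load 125/130]
3 shelves opened.

3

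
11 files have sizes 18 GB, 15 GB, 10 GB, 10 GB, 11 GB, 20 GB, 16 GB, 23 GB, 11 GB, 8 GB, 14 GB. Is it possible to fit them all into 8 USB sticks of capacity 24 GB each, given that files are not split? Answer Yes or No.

Yes

A valid assignment using 8 USB sticks:
  USB stick 1: 23 = 23
  USB stick 2: 20 = 20
  USB stick 3: 18 = 18
  USB stick 4: 16 + 8 = 24
  USB stick 5: 15 = 15
  USB stick 6: 14 + 10 = 24
  USB stick 7: 11 + 11 = 22
  USB stick 8: 10 = 10
Every load is within 24 GB, so 8 USB sticks suffice.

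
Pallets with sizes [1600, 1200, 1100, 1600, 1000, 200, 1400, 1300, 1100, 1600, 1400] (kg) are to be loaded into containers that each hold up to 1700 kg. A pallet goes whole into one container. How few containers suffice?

10

Total = 1600 + 1600 + 1600 + 1400 + 1400 + 1300 + 1200 + 1100 + 1100 + 1000 + 200 = 13500 kg.
Lower bound: ⌈13500/1700⌉ = 8 containers.
Also, 10 pallets each exceed 850 kg, and no two of those can share a container, so at least 10 containers are needed.
A packing using 10 containers:
  container 1: 1600 = 1600
  container 2: 1600 = 1600
  container 3: 1600 = 1600
  container 4: 1400 + 200 = 1600
  container 5: 1400 = 1400
  container 6: 1300 = 1300
  container 7: 1200 = 1200
  container 8: 1100 = 1100
  container 9: 1100 = 1100
  container 10: 1000 = 1000
This matches the lower bound, so 10 is optimal.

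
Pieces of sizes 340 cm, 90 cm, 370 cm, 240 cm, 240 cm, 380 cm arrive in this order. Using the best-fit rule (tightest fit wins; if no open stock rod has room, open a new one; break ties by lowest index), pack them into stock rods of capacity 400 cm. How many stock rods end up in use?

5

  340 → stock rod 1 (new)  [load 340/400]
  90 → stock rod 2 (new)  [load 90/400]
  370 → stock rod 3 (new)  [load 370/400]
  240 → stock rod 2  [load 330/400]
  240 → stock rod 4 (new)  [load 240/400]
  380 → stock rod 5 (new)  [load 380/400]
5 stock rods opened.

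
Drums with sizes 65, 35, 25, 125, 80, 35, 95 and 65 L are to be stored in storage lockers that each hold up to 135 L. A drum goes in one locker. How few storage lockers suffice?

Total = 125 + 95 + 80 + 65 + 65 + 35 + 35 + 25 = 525 L.
Lower bound: ⌈525/135⌉ = 4 storage lockers.
A packing using 5 storage lockers:
  locker 1: 125 = 125
  locker 2: 95 + 35 = 130
  locker 3: 80 + 35 = 115
  locker 4: 65 + 65 = 130
  locker 5: 25 = 25
No arrangement into 4 storage lockers stays within capacity, so 5 is optimal.

5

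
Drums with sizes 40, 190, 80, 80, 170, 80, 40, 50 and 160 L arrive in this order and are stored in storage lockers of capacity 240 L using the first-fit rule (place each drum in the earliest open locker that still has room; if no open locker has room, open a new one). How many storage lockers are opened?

4

  40 → locker 1 (new)  [load 40/240]
  190 → locker 1  [load 230/240]
  80 → locker 2 (new)  [load 80/240]
  80 → locker 2  [load 160/240]
  170 → locker 3 (new)  [load 170/240]
  80 → locker 2  [load 240/240]
  40 → locker 3  [load 210/240]
  50 → locker 4 (new)  [load 50/240]
  160 → locker 4  [load 210/240]
4 storage lockers opened.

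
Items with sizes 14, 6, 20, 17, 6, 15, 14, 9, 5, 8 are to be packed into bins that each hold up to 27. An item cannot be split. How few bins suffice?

Total = 20 + 17 + 15 + 14 + 14 + 9 + 8 + 6 + 6 + 5 = 114.
Lower bound: ⌈114/27⌉ = 5 bins.
A packing using 5 bins:
  bin 1: 20 + 6 = 26
  bin 2: 17 + 9 = 26
  bin 3: 15 + 8 = 23
  bin 4: 14 + 6 + 5 = 25
  bin 5: 14 = 14
This matches the lower bound, so 5 is optimal.

5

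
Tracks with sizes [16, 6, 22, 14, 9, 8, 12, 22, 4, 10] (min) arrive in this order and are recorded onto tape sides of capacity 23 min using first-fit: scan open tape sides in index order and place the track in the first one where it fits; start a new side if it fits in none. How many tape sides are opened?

6

  16 → side 1 (new)  [load 16/23]
  6 → side 1  [load 22/23]
  22 → side 2 (new)  [load 22/23]
  14 → side 3 (new)  [load 14/23]
  9 → side 3  [load 23/23]
  8 → side 4 (new)  [load 8/23]
  12 → side 4  [load 20/23]
  22 → side 5 (new)  [load 22/23]
  4 → side 6 (new)  [load 4/23]
  10 → side 6  [load 14/23]
6 tape sides opened.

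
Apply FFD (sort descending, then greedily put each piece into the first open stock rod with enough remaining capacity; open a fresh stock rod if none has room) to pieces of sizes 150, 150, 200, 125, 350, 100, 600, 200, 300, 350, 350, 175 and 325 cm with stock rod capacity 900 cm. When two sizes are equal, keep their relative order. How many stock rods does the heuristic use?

4

Sorted descending: 600, 350, 350, 350, 325, 300, 200, 200, 175, 150, 150, 125, 100.
  600 → stock rod 1 (new)  [load 600/900]
  350 → stock rod 2 (new)  [load 350/900]
  350 → stock rod 2  [load 700/900]
  350 → stock rod 3 (new)  [load 350/900]
  325 → stock rod 3  [load 675/900]
  300 → stock rod 1  [load 900/900]
  200 → stock rod 2  [load 900/900]
  200 → stock rod 3  [load 875/900]
  175 → stock rod 4 (new)  [load 175/900]
  150 → stock rod 4  [load 325/900]
  150 → stock rod 4  [load 475/900]
  125 → stock rod 4  [load 600/900]
  100 → stock rod 4  [load 700/900]
4 stock rods opened.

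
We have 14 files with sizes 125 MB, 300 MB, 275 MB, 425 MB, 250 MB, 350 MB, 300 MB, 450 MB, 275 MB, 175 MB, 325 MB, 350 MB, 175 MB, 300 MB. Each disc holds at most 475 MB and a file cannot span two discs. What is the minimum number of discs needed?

Total = 450 + 425 + 350 + 350 + 325 + 300 + 300 + 300 + 275 + 275 + 250 + 175 + 175 + 125 = 4075 MB.
Lower bound: ⌈4075/475⌉ = 9 discs.
Also, 11 files each exceed 475/2 MB, and no two of those can share a disc, so at least 11 discs are needed.
A packing using 11 discs:
  disc 1: 450 = 450
  disc 2: 425 = 425
  disc 3: 350 + 125 = 475
  disc 4: 350 = 350
  disc 5: 325 = 325
  disc 6: 300 + 175 = 475
  disc 7: 300 + 175 = 475
  disc 8: 300 = 300
  disc 9: 275 = 275
  disc 10: 275 = 275
  disc 11: 250 = 250
This matches the lower bound, so 11 is optimal.

11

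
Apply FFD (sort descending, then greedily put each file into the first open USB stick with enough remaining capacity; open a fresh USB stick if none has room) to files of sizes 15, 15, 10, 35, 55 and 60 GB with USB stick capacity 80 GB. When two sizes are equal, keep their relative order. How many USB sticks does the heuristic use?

3

Sorted descending: 60, 55, 35, 15, 15, 10.
  60 → USB stick 1 (new)  [load 60/80]
  55 → USB stick 2 (new)  [load 55/80]
  35 → USB stick 3 (new)  [load 35/80]
  15 → USB stick 1  [load 75/80]
  15 → USB stick 2  [load 70/80]
  10 → USB stick 2  [load 80/80]
3 USB sticks opened.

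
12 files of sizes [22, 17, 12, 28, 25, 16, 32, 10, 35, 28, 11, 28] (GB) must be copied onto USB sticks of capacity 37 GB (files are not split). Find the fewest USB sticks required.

Total = 35 + 32 + 28 + 28 + 28 + 25 + 22 + 17 + 16 + 12 + 11 + 10 = 264 GB.
Lower bound: ⌈264/37⌉ = 8 USB sticks.
A packing using 9 USB sticks:
  USB stick 1: 35 = 35
  USB stick 2: 32 = 32
  USB stick 3: 28 = 28
  USB stick 4: 28 = 28
  USB stick 5: 28 = 28
  USB stick 6: 25 + 12 = 37
  USB stick 7: 22 + 11 = 33
  USB stick 8: 17 + 16 = 33
  USB stick 9: 10 = 10
No arrangement into 8 USB sticks stays within capacity, so 9 is optimal.

9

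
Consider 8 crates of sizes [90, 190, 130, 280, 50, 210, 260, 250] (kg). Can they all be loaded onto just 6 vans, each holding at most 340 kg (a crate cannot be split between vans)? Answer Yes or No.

A valid assignment using 5 vans:
  van 1: 280 + 50 = 330
  van 2: 260 = 260
  van 3: 250 + 90 = 340
  van 4: 210 + 130 = 340
  van 5: 190 = 190
That uses only 5 ≤ 6, so 6 vans are enough.

Yes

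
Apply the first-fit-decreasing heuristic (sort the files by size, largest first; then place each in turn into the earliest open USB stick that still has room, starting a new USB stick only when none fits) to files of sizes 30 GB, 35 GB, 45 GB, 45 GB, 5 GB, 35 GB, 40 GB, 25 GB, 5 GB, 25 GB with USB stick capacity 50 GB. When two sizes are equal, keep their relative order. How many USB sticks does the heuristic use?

7

Sorted descending: 45, 45, 40, 35, 35, 30, 25, 25, 5, 5.
  45 → USB stick 1 (new)  [load 45/50]
  45 → USB stick 2 (new)  [load 45/50]
  40 → USB stick 3 (new)  [load 40/50]
  35 → USB stick 4 (new)  [load 35/50]
  35 → USB stick 5 (new)  [load 35/50]
  30 → USB stick 6 (new)  [load 30/50]
  25 → USB stick 7 (new)  [load 25/50]
  25 → USB stick 7  [load 50/50]
  5 → USB stick 1  [load 50/50]
  5 → USB stick 2  [load 50/50]
7 USB sticks opened.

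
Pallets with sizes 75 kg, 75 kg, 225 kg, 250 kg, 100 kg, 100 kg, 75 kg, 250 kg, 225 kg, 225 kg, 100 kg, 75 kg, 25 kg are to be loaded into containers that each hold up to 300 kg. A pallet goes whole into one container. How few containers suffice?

Total = 250 + 250 + 225 + 225 + 225 + 100 + 100 + 100 + 75 + 75 + 75 + 75 + 25 = 1800 kg.
Lower bound: ⌈1800/300⌉ = 6 containers.
A packing using 7 containers:
  container 1: 250 + 25 = 275
  container 2: 250 = 250
  container 3: 225 + 75 = 300
  container 4: 225 + 75 = 300
  container 5: 225 + 75 = 300
  container 6: 100 + 100 + 100 = 300
  container 7: 75 = 75
No arrangement into 6 containers stays within capacity, so 7 is optimal.

7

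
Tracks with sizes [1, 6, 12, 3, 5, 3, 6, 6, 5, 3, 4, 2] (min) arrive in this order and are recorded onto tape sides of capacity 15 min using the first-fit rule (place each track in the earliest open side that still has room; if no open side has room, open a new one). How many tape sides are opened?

  1 → side 1 (new)  [load 1/15]
  6 → side 1  [load 7/15]
  12 → side 2 (new)  [load 12/15]
  3 → side 1  [load 10/15]
  5 → side 1  [load 15/15]
  3 → side 2  [load 15/15]
  6 → side 3 (new)  [load 6/15]
  6 → side 3  [load 12/15]
  5 → side 4 (new)  [load 5/15]
  3 → side 3  [load 15/15]
  4 → side 4  [load 9/15]
  2 → side 4  [load 11/15]
4 tape sides opened.

4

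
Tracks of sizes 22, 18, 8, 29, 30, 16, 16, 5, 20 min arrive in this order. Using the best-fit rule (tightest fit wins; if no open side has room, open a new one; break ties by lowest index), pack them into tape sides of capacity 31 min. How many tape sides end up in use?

7

  22 → side 1 (new)  [load 22/31]
  18 → side 2 (new)  [load 18/31]
  8 → side 1  [load 30/31]
  29 → side 3 (new)  [load 29/31]
  30 → side 4 (new)  [load 30/31]
  16 → side 5 (new)  [load 16/31]
  16 → side 6 (new)  [load 16/31]
  5 → side 2  [load 23/31]
  20 → side 7 (new)  [load 20/31]
7 tape sides opened.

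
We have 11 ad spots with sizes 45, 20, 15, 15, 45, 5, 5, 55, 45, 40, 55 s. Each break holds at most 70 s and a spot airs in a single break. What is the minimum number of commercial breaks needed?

6

Total = 55 + 55 + 45 + 45 + 45 + 40 + 20 + 15 + 15 + 5 + 5 = 345 s.
Lower bound: ⌈345/70⌉ = 5 commercial breaks.
Also, 6 ad spots each exceed 35 s, and no two of those can share a break, so at least 6 commercial breaks are needed.
A packing using 6 commercial breaks:
  break 1: 55 + 15 = 70
  break 2: 55 + 15 = 70
  break 3: 45 + 20 + 5 = 70
  break 4: 45 + 5 = 50
  break 5: 45 = 45
  break 6: 40 = 40
This matches the lower bound, so 6 is optimal.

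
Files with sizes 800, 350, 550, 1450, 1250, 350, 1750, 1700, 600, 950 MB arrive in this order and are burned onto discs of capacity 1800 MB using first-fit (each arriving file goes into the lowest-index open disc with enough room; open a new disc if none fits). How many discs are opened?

6

  800 → disc 1 (new)  [load 800/1800]
  350 → disc 1  [load 1150/1800]
  550 → disc 1  [load 1700/1800]
  1450 → disc 2 (new)  [load 1450/1800]
  1250 → disc 3 (new)  [load 1250/1800]
  350 → disc 2  [load 1800/1800]
  1750 → disc 4 (new)  [load 1750/1800]
  1700 → disc 5 (new)  [load 1700/1800]
  600 → disc 6 (new)  [load 600/1800]
  950 → disc 6  [load 1550/1800]
6 discs opened.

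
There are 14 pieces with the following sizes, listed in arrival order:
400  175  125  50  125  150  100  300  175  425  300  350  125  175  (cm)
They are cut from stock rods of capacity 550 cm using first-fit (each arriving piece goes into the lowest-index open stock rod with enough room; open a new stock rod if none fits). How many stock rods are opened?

6

  400 → stock rod 1 (new)  [load 400/550]
  175 → stock rod 2 (new)  [load 175/550]
  125 → stock rod 1  [load 525/550]
  50 → stock rod 2  [load 225/550]
  125 → stock rod 2  [load 350/550]
  150 → stock rod 2  [load 500/550]
  100 → stock rod 3 (new)  [load 100/550]
  300 → stock rod 3  [load 400/550]
  175 → stock rod 4 (new)  [load 175/550]
  425 → stock rod 5 (new)  [load 425/550]
  300 → stock rod 4  [load 475/550]
  350 → stock rod 6 (new)  [load 350/550]
  125 → stock rod 3  [load 525/550]
  175 → stock rod 6  [load 525/550]
6 stock rods opened.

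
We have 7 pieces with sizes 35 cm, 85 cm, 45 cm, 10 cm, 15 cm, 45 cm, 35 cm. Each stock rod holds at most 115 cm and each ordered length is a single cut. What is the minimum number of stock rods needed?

Total = 85 + 45 + 45 + 35 + 35 + 15 + 10 = 270 cm.
Lower bound: ⌈270/115⌉ = 3 stock rods.
A packing using 3 stock rods:
  stock rod 1: 85 + 15 + 10 = 110
  stock rod 2: 45 + 45 = 90
  stock rod 3: 35 + 35 = 70
This matches the lower bound, so 3 is optimal.

3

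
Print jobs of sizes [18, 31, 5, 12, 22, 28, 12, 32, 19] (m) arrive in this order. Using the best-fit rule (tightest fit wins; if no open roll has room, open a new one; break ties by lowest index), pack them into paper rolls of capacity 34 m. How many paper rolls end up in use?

6

  18 → roll 1 (new)  [load 18/34]
  31 → roll 2 (new)  [load 31/34]
  5 → roll 1  [load 23/34]
  12 → roll 3 (new)  [load 12/34]
  22 → roll 3  [load 34/34]
  28 → roll 4 (new)  [load 28/34]
  12 → roll 5 (new)  [load 12/34]
  32 → roll 6 (new)  [load 32/34]
  19 → roll 5  [load 31/34]
6 paper rolls opened.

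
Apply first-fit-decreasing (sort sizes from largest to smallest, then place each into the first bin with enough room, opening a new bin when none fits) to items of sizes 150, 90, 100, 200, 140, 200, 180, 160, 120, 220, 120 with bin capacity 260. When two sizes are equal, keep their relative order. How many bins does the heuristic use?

Sorted descending: 220, 200, 200, 180, 160, 150, 140, 120, 120, 100, 90.
  220 → bin 1 (new)  [load 220/260]
  200 → bin 2 (new)  [load 200/260]
  200 → bin 3 (new)  [load 200/260]
  180 → bin 4 (new)  [load 180/260]
  160 → bin 5 (new)  [load 160/260]
  150 → bin 6 (new)  [load 150/260]
  140 → bin 7 (new)  [load 140/260]
  120 → bin 7  [load 260/260]
  120 → bin 8 (new)  [load 120/260]
  100 → bin 5  [load 260/260]
  90 → bin 6  [load 240/260]
8 bins opened.

8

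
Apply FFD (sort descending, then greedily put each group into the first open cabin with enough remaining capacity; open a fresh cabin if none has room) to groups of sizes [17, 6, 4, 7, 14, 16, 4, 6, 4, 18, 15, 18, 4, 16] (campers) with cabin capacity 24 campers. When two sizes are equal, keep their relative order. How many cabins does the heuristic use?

7

Sorted descending: 18, 18, 17, 16, 16, 15, 14, 7, 6, 6, 4, 4, 4, 4.
  18 → cabin 1 (new)  [load 18/24]
  18 → cabin 2 (new)  [load 18/24]
  17 → cabin 3 (new)  [load 17/24]
  16 → cabin 4 (new)  [load 16/24]
  16 → cabin 5 (new)  [load 16/24]
  15 → cabin 6 (new)  [load 15/24]
  14 → cabin 7 (new)  [load 14/24]
  7 → cabin 3  [load 24/24]
  6 → cabin 1  [load 24/24]
  6 → cabin 2  [load 24/24]
  4 → cabin 4  [load 20/24]
  4 → cabin 4  [load 24/24]
  4 → cabin 5  [load 20/24]
  4 → cabin 5  [load 24/24]
7 cabins opened.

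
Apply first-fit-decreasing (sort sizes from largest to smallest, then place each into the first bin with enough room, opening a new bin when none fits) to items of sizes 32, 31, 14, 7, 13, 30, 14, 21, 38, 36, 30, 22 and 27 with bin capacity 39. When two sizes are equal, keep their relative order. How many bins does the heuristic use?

Sorted descending: 38, 36, 32, 31, 30, 30, 27, 22, 21, 14, 14, 13, 7.
  38 → bin 1 (new)  [load 38/39]
  36 → bin 2 (new)  [load 36/39]
  32 → bin 3 (new)  [load 32/39]
  31 → bin 4 (new)  [load 31/39]
  30 → bin 5 (new)  [load 30/39]
  30 → bin 6 (new)  [load 30/39]
  27 → bin 7 (new)  [load 27/39]
  22 → bin 8 (new)  [load 22/39]
  21 → bin 9 (new)  [load 21/39]
  14 → bin 8  [load 36/39]
  14 → bin 9  [load 35/39]
  13 → bin 10 (new)  [load 13/39]
  7 → bin 3  [load 39/39]
10 bins opened.

10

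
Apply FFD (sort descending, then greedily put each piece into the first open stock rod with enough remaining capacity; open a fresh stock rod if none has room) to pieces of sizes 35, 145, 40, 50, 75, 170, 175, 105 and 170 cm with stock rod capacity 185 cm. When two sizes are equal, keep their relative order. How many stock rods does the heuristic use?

Sorted descending: 175, 170, 170, 145, 105, 75, 50, 40, 35.
  175 → stock rod 1 (new)  [load 175/185]
  170 → stock rod 2 (new)  [load 170/185]
  170 → stock rod 3 (new)  [load 170/185]
  145 → stock rod 4 (new)  [load 145/185]
  105 → stock rod 5 (new)  [load 105/185]
  75 → stock rod 5  [load 180/185]
  50 → stock rod 6 (new)  [load 50/185]
  40 → stock rod 4  [load 185/185]
  35 → stock rod 6  [load 85/185]
6 stock rods opened.

6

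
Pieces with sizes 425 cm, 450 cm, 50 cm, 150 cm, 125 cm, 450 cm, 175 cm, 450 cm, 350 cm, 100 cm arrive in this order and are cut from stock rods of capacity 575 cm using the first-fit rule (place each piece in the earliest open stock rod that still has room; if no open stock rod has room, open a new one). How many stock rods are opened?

  425 → stock rod 1 (new)  [load 425/575]
  450 → stock rod 2 (new)  [load 450/575]
  50 → stock rod 1  [load 475/575]
  150 → stock rod 3 (new)  [load 150/575]
  125 → stock rod 2  [load 575/575]
  450 → stock rod 4 (new)  [load 450/575]
  175 → stock rod 3  [load 325/575]
  450 → stock rod 5 (new)  [load 450/575]
  350 → stock rod 6 (new)  [load 350/575]
  100 → stock rod 1  [load 575/575]
6 stock rods opened.

6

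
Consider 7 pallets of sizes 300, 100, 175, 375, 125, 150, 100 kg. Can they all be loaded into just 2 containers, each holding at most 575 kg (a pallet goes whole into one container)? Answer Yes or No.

No

Total = 1325 kg; ⌈1325/575⌉ = 3.
At least 3 containers are required, but only 2 are allowed.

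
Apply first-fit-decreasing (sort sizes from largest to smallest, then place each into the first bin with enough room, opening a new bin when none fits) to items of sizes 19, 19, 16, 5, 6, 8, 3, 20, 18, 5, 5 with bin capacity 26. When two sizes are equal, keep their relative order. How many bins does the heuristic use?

5

Sorted descending: 20, 19, 19, 18, 16, 8, 6, 5, 5, 5, 3.
  20 → bin 1 (new)  [load 20/26]
  19 → bin 2 (new)  [load 19/26]
  19 → bin 3 (new)  [load 19/26]
  18 → bin 4 (new)  [load 18/26]
  16 → bin 5 (new)  [load 16/26]
  8 → bin 4  [load 26/26]
  6 → bin 1  [load 26/26]
  5 → bin 2  [load 24/26]
  5 → bin 3  [load 24/26]
  5 → bin 5  [load 21/26]
  3 → bin 5  [load 24/26]
5 bins opened.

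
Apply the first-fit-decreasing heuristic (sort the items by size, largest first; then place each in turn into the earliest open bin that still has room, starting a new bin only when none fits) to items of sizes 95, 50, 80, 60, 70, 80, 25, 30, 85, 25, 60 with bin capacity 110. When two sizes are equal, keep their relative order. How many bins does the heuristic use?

Sorted descending: 95, 85, 80, 80, 70, 60, 60, 50, 30, 25, 25.
  95 → bin 1 (new)  [load 95/110]
  85 → bin 2 (new)  [load 85/110]
  80 → bin 3 (new)  [load 80/110]
  80 → bin 4 (new)  [load 80/110]
  70 → bin 5 (new)  [load 70/110]
  60 → bin 6 (new)  [load 60/110]
  60 → bin 7 (new)  [load 60/110]
  50 → bin 6  [load 110/110]
  30 → bin 3  [load 110/110]
  25 → bin 2  [load 110/110]
  25 → bin 4  [load 105/110]
7 bins opened.

7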